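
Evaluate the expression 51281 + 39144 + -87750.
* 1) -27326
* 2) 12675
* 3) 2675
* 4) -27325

First: 51281 + 39144 = 90425
Then: 90425 + -87750 = 2675
3) 2675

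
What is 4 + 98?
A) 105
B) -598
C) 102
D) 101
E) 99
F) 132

4 + 98 = 102
C) 102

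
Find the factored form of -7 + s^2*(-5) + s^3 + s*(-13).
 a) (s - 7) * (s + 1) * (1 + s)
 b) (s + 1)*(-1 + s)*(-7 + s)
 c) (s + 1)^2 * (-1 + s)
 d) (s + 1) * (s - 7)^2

We need to factor -7 + s^2*(-5) + s^3 + s*(-13).
The factored form is (s - 7) * (s + 1) * (1 + s).
a) (s - 7) * (s + 1) * (1 + s)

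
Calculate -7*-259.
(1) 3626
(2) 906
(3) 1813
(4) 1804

-7 * -259 = 1813
3) 1813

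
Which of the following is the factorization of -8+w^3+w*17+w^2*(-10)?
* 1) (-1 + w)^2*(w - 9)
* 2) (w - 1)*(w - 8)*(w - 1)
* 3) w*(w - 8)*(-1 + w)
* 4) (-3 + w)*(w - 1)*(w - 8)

We need to factor -8+w^3+w*17+w^2*(-10).
The factored form is (w - 1)*(w - 8)*(w - 1).
2) (w - 1)*(w - 8)*(w - 1)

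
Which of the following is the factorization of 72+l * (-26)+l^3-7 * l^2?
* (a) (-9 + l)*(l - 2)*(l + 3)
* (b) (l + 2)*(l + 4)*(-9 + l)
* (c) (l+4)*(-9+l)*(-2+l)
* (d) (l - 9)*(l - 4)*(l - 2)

We need to factor 72+l * (-26)+l^3-7 * l^2.
The factored form is (l+4)*(-9+l)*(-2+l).
c) (l+4)*(-9+l)*(-2+l)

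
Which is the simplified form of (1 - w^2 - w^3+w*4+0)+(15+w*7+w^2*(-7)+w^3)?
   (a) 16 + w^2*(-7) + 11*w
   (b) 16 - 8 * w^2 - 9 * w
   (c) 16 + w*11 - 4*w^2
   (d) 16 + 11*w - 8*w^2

Adding the polynomials and combining like terms:
(1 - w^2 - w^3 + w*4 + 0) + (15 + w*7 + w^2*(-7) + w^3)
= 16 + 11*w - 8*w^2
d) 16 + 11*w - 8*w^2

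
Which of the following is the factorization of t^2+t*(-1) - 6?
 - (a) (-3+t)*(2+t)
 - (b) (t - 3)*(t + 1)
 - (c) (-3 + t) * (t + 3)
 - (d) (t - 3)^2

We need to factor t^2+t*(-1) - 6.
The factored form is (-3+t)*(2+t).
a) (-3+t)*(2+t)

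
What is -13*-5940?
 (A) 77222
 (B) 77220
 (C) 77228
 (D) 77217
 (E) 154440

-13 * -5940 = 77220
B) 77220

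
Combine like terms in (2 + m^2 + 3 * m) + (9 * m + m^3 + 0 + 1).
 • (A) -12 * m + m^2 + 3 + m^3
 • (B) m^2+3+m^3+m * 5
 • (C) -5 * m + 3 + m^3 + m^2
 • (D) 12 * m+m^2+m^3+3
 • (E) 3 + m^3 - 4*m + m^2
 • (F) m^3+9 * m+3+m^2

Adding the polynomials and combining like terms:
(2 + m^2 + 3*m) + (9*m + m^3 + 0 + 1)
= 12 * m+m^2+m^3+3
D) 12 * m+m^2+m^3+3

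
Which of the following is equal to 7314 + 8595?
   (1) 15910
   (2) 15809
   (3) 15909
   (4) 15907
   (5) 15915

7314 + 8595 = 15909
3) 15909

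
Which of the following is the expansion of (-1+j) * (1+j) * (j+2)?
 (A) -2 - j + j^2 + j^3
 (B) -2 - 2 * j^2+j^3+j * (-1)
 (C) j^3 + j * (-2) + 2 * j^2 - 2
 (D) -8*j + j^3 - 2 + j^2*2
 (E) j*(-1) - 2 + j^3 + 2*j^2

Expanding (-1+j) * (1+j) * (j+2):
= j*(-1) - 2 + j^3 + 2*j^2
E) j*(-1) - 2 + j^3 + 2*j^2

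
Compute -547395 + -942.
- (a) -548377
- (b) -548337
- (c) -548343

-547395 + -942 = -548337
b) -548337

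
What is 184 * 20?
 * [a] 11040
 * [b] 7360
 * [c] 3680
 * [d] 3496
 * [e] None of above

184 * 20 = 3680
c) 3680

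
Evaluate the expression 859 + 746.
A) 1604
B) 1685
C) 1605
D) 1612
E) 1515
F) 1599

859 + 746 = 1605
C) 1605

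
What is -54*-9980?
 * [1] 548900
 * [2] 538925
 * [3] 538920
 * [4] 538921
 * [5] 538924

-54 * -9980 = 538920
3) 538920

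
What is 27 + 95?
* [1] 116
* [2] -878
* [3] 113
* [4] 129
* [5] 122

27 + 95 = 122
5) 122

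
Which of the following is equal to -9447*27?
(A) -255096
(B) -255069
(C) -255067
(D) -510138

-9447 * 27 = -255069
B) -255069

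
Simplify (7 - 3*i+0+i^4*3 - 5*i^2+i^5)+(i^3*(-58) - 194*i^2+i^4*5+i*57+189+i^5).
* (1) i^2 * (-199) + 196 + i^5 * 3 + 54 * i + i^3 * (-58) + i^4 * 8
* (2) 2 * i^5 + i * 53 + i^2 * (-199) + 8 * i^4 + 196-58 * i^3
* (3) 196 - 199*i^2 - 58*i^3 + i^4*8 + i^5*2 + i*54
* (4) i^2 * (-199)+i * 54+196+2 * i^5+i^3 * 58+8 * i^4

Adding the polynomials and combining like terms:
(7 - 3*i + 0 + i^4*3 - 5*i^2 + i^5) + (i^3*(-58) - 194*i^2 + i^4*5 + i*57 + 189 + i^5)
= 196 - 199*i^2 - 58*i^3 + i^4*8 + i^5*2 + i*54
3) 196 - 199*i^2 - 58*i^3 + i^4*8 + i^5*2 + i*54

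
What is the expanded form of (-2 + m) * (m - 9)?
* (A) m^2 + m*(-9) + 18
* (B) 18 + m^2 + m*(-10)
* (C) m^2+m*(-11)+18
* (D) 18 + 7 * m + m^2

Expanding (-2 + m) * (m - 9):
= m^2+m*(-11)+18
C) m^2+m*(-11)+18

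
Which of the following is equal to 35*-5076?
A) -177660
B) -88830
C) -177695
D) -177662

35 * -5076 = -177660
A) -177660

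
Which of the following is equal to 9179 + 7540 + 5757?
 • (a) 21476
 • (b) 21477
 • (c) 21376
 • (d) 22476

First: 9179 + 7540 = 16719
Then: 16719 + 5757 = 22476
d) 22476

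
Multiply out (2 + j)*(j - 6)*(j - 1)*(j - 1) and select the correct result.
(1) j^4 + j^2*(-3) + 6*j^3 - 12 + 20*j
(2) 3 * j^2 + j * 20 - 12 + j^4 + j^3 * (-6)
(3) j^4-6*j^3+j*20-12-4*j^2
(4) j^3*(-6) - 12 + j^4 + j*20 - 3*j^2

Expanding (2 + j)*(j - 6)*(j - 1)*(j - 1):
= j^3*(-6) - 12 + j^4 + j*20 - 3*j^2
4) j^3*(-6) - 12 + j^4 + j*20 - 3*j^2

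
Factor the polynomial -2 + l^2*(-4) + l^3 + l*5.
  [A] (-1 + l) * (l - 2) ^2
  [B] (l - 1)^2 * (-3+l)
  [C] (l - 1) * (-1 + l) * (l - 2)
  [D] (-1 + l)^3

We need to factor -2 + l^2*(-4) + l^3 + l*5.
The factored form is (l - 1) * (-1 + l) * (l - 2).
C) (l - 1) * (-1 + l) * (l - 2)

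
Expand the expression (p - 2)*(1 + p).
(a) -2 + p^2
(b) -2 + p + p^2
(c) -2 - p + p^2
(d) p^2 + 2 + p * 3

Expanding (p - 2)*(1 + p):
= -2 - p + p^2
c) -2 - p + p^2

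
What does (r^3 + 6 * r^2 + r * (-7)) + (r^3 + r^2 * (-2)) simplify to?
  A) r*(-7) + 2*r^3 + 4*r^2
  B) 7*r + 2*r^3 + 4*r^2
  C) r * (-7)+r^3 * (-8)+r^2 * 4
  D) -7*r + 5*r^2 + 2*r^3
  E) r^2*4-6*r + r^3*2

Adding the polynomials and combining like terms:
(r^3 + 6*r^2 + r*(-7)) + (r^3 + r^2*(-2))
= r*(-7) + 2*r^3 + 4*r^2
A) r*(-7) + 2*r^3 + 4*r^2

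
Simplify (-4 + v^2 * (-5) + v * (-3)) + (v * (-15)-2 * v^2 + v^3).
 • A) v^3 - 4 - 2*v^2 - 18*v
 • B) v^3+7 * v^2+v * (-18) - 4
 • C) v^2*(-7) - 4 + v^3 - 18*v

Adding the polynomials and combining like terms:
(-4 + v^2*(-5) + v*(-3)) + (v*(-15) - 2*v^2 + v^3)
= v^2*(-7) - 4 + v^3 - 18*v
C) v^2*(-7) - 4 + v^3 - 18*v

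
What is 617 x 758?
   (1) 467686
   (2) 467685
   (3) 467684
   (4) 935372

617 * 758 = 467686
1) 467686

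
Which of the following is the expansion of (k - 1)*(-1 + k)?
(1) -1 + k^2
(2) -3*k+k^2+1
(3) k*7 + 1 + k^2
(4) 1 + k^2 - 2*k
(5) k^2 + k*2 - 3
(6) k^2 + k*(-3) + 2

Expanding (k - 1)*(-1 + k):
= 1 + k^2 - 2*k
4) 1 + k^2 - 2*k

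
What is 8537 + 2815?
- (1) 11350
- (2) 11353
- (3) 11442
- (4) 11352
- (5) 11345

8537 + 2815 = 11352
4) 11352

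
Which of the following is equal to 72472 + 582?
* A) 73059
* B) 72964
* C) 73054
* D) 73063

72472 + 582 = 73054
C) 73054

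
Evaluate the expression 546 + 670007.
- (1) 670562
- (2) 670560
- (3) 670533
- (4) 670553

546 + 670007 = 670553
4) 670553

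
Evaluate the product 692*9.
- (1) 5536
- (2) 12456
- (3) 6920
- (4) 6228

692 * 9 = 6228
4) 6228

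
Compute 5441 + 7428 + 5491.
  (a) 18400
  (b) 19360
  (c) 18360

First: 5441 + 7428 = 12869
Then: 12869 + 5491 = 18360
c) 18360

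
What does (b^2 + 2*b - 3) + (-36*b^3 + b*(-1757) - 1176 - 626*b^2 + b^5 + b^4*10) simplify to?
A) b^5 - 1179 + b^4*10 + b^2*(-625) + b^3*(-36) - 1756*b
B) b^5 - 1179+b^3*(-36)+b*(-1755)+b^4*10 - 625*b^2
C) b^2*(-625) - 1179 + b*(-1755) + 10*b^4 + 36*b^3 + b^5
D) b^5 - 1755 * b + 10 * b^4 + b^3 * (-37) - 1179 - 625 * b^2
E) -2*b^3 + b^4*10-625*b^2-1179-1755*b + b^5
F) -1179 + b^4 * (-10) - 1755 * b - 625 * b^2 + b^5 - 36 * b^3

Adding the polynomials and combining like terms:
(b^2 + 2*b - 3) + (-36*b^3 + b*(-1757) - 1176 - 626*b^2 + b^5 + b^4*10)
= b^5 - 1179+b^3*(-36)+b*(-1755)+b^4*10 - 625*b^2
B) b^5 - 1179+b^3*(-36)+b*(-1755)+b^4*10 - 625*b^2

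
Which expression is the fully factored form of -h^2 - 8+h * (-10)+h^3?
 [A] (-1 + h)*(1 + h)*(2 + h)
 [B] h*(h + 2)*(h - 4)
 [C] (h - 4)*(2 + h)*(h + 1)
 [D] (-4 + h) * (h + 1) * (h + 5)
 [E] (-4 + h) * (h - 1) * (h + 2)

We need to factor -h^2 - 8+h * (-10)+h^3.
The factored form is (h - 4)*(2 + h)*(h + 1).
C) (h - 4)*(2 + h)*(h + 1)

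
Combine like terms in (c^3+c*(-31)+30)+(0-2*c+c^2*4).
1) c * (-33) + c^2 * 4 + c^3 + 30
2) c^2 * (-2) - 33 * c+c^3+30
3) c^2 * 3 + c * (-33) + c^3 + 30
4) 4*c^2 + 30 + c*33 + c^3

Adding the polynomials and combining like terms:
(c^3 + c*(-31) + 30) + (0 - 2*c + c^2*4)
= c * (-33) + c^2 * 4 + c^3 + 30
1) c * (-33) + c^2 * 4 + c^3 + 30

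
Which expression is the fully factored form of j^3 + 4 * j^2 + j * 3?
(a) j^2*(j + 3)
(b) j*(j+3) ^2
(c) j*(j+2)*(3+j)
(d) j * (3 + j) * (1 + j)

We need to factor j^3 + 4 * j^2 + j * 3.
The factored form is j * (3 + j) * (1 + j).
d) j * (3 + j) * (1 + j)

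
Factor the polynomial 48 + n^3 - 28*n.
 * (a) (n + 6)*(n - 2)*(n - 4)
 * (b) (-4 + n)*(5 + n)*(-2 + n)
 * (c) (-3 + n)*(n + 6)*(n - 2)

We need to factor 48 + n^3 - 28*n.
The factored form is (n + 6)*(n - 2)*(n - 4).
a) (n + 6)*(n - 2)*(n - 4)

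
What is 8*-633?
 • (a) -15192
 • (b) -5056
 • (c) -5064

8 * -633 = -5064
c) -5064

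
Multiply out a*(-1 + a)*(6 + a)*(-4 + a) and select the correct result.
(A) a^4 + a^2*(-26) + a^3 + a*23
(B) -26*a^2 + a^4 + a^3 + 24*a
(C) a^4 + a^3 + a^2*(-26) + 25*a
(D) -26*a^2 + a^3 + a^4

Expanding a*(-1 + a)*(6 + a)*(-4 + a):
= -26*a^2 + a^4 + a^3 + 24*a
B) -26*a^2 + a^4 + a^3 + 24*a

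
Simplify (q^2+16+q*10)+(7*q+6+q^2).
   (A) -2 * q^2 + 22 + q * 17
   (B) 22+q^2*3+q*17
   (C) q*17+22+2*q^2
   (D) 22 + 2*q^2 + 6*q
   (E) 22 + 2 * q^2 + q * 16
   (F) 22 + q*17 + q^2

Adding the polynomials and combining like terms:
(q^2 + 16 + q*10) + (7*q + 6 + q^2)
= q*17+22+2*q^2
C) q*17+22+2*q^2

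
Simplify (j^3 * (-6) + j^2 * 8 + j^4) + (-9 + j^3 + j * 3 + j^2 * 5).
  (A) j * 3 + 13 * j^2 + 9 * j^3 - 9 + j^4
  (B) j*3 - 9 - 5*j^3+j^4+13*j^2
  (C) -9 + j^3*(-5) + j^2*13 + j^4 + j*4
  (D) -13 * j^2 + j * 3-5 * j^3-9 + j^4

Adding the polynomials and combining like terms:
(j^3*(-6) + j^2*8 + j^4) + (-9 + j^3 + j*3 + j^2*5)
= j*3 - 9 - 5*j^3+j^4+13*j^2
B) j*3 - 9 - 5*j^3+j^4+13*j^2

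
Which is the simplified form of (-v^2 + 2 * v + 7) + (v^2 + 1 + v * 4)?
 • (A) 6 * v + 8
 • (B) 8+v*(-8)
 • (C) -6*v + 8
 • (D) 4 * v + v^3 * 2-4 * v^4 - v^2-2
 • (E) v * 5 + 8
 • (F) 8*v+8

Adding the polynomials and combining like terms:
(-v^2 + 2*v + 7) + (v^2 + 1 + v*4)
= 6 * v + 8
A) 6 * v + 8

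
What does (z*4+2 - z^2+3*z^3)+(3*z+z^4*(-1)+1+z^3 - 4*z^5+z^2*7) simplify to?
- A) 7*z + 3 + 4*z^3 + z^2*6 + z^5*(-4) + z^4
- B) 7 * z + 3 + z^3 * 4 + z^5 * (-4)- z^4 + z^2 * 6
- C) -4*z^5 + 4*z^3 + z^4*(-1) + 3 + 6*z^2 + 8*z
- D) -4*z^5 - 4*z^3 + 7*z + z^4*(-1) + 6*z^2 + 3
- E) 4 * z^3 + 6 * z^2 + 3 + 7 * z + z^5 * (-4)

Adding the polynomials and combining like terms:
(z*4 + 2 - z^2 + 3*z^3) + (3*z + z^4*(-1) + 1 + z^3 - 4*z^5 + z^2*7)
= 7 * z + 3 + z^3 * 4 + z^5 * (-4)- z^4 + z^2 * 6
B) 7 * z + 3 + z^3 * 4 + z^5 * (-4)- z^4 + z^2 * 6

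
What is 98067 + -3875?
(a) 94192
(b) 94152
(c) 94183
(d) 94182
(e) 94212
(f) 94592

98067 + -3875 = 94192
a) 94192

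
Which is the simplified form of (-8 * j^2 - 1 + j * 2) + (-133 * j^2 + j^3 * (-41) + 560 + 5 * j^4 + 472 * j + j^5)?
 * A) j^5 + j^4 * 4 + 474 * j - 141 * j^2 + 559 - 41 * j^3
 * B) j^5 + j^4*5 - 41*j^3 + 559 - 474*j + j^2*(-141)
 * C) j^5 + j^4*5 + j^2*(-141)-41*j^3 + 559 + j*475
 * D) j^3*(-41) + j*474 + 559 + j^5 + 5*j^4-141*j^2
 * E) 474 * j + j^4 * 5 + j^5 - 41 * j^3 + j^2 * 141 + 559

Adding the polynomials and combining like terms:
(-8*j^2 - 1 + j*2) + (-133*j^2 + j^3*(-41) + 560 + 5*j^4 + 472*j + j^5)
= j^3*(-41) + j*474 + 559 + j^5 + 5*j^4-141*j^2
D) j^3*(-41) + j*474 + 559 + j^5 + 5*j^4-141*j^2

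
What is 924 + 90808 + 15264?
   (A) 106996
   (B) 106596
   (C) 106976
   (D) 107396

First: 924 + 90808 = 91732
Then: 91732 + 15264 = 106996
A) 106996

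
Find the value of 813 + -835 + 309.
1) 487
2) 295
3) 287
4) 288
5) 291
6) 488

First: 813 + -835 = -22
Then: -22 + 309 = 287
3) 287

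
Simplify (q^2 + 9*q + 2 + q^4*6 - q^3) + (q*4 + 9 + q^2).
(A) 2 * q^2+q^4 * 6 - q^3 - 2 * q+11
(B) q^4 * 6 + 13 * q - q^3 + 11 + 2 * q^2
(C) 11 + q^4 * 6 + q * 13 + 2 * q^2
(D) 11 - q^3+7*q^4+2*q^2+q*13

Adding the polynomials and combining like terms:
(q^2 + 9*q + 2 + q^4*6 - q^3) + (q*4 + 9 + q^2)
= q^4 * 6 + 13 * q - q^3 + 11 + 2 * q^2
B) q^4 * 6 + 13 * q - q^3 + 11 + 2 * q^2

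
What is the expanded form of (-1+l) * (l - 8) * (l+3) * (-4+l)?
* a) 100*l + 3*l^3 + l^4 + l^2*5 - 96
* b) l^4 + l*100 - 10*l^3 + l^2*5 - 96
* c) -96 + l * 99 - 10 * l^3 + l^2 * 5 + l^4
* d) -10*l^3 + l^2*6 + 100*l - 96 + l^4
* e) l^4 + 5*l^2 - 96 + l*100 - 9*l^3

Expanding (-1+l) * (l - 8) * (l+3) * (-4+l):
= l^4 + l*100 - 10*l^3 + l^2*5 - 96
b) l^4 + l*100 - 10*l^3 + l^2*5 - 96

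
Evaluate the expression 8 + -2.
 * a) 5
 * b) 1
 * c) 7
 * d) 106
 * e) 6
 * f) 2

8 + -2 = 6
e) 6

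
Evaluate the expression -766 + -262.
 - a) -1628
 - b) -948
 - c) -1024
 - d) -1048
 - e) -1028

-766 + -262 = -1028
e) -1028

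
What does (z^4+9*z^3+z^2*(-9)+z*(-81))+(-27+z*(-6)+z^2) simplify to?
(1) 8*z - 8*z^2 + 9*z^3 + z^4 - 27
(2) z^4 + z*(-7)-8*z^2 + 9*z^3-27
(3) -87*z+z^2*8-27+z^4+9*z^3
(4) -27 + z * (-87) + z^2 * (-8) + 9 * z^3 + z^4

Adding the polynomials and combining like terms:
(z^4 + 9*z^3 + z^2*(-9) + z*(-81)) + (-27 + z*(-6) + z^2)
= -27 + z * (-87) + z^2 * (-8) + 9 * z^3 + z^4
4) -27 + z * (-87) + z^2 * (-8) + 9 * z^3 + z^4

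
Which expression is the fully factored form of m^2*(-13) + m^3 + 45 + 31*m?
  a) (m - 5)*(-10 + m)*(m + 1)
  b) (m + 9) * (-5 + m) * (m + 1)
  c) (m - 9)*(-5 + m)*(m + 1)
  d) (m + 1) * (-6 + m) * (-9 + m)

We need to factor m^2*(-13) + m^3 + 45 + 31*m.
The factored form is (m - 9)*(-5 + m)*(m + 1).
c) (m - 9)*(-5 + m)*(m + 1)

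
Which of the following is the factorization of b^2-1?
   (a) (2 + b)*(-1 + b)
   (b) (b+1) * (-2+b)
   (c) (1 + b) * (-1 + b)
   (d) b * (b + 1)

We need to factor b^2-1.
The factored form is (1 + b) * (-1 + b).
c) (1 + b) * (-1 + b)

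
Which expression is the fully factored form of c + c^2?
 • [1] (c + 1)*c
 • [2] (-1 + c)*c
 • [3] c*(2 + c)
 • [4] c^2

We need to factor c + c^2.
The factored form is (c + 1)*c.
1) (c + 1)*c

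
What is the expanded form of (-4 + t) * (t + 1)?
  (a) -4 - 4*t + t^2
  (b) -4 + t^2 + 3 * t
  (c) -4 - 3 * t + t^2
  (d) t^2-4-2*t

Expanding (-4 + t) * (t + 1):
= -4 - 3 * t + t^2
c) -4 - 3 * t + t^2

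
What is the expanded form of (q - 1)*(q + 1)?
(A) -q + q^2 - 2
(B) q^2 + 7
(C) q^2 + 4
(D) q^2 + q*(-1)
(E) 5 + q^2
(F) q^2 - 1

Expanding (q - 1)*(q + 1):
= q^2 - 1
F) q^2 - 1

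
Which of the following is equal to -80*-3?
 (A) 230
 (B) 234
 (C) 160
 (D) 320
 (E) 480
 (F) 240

-80 * -3 = 240
F) 240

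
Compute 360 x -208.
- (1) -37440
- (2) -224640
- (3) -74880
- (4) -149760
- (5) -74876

360 * -208 = -74880
3) -74880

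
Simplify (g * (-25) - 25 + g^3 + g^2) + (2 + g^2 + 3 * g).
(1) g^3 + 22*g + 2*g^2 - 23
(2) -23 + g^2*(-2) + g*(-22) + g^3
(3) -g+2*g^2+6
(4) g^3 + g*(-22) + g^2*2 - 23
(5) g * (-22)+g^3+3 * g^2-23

Adding the polynomials and combining like terms:
(g*(-25) - 25 + g^3 + g^2) + (2 + g^2 + 3*g)
= g^3 + g*(-22) + g^2*2 - 23
4) g^3 + g*(-22) + g^2*2 - 23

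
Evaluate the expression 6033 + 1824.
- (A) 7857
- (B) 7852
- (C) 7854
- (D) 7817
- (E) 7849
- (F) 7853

6033 + 1824 = 7857
A) 7857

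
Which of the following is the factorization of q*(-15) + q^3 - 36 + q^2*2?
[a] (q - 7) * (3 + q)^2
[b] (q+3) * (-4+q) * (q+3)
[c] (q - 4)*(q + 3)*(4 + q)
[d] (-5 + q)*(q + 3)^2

We need to factor q*(-15) + q^3 - 36 + q^2*2.
The factored form is (q+3) * (-4+q) * (q+3).
b) (q+3) * (-4+q) * (q+3)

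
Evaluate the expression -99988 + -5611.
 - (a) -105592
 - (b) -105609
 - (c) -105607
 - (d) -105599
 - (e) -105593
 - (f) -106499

-99988 + -5611 = -105599
d) -105599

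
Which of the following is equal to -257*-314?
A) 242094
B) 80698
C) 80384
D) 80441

-257 * -314 = 80698
B) 80698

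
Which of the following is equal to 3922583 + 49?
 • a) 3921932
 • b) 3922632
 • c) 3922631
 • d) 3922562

3922583 + 49 = 3922632
b) 3922632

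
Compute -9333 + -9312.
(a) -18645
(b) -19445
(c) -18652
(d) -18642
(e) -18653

-9333 + -9312 = -18645
a) -18645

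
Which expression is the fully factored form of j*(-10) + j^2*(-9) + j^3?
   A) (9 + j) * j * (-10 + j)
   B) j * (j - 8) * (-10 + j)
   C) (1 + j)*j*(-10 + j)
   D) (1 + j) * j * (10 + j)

We need to factor j*(-10) + j^2*(-9) + j^3.
The factored form is (1 + j)*j*(-10 + j).
C) (1 + j)*j*(-10 + j)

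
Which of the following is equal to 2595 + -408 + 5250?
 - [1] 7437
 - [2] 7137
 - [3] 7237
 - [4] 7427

First: 2595 + -408 = 2187
Then: 2187 + 5250 = 7437
1) 7437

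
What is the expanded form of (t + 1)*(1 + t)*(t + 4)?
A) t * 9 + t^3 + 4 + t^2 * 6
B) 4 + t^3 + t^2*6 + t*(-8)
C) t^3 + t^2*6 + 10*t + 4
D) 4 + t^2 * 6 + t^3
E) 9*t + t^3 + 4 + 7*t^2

Expanding (t + 1)*(1 + t)*(t + 4):
= t * 9 + t^3 + 4 + t^2 * 6
A) t * 9 + t^3 + 4 + t^2 * 6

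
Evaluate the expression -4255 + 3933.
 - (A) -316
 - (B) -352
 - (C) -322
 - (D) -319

-4255 + 3933 = -322
C) -322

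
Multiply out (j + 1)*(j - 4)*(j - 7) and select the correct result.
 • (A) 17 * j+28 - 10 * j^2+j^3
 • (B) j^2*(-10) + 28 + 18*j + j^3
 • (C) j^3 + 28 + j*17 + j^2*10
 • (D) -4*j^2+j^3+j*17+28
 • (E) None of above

Expanding (j + 1)*(j - 4)*(j - 7):
= 17 * j+28 - 10 * j^2+j^3
A) 17 * j+28 - 10 * j^2+j^3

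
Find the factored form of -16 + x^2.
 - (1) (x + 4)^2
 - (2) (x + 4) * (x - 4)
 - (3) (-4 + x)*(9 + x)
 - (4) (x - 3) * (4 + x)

We need to factor -16 + x^2.
The factored form is (x + 4) * (x - 4).
2) (x + 4) * (x - 4)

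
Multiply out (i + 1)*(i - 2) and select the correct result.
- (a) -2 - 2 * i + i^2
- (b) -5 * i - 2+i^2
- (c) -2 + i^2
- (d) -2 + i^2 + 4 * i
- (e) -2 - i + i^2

Expanding (i + 1)*(i - 2):
= -2 - i + i^2
e) -2 - i + i^2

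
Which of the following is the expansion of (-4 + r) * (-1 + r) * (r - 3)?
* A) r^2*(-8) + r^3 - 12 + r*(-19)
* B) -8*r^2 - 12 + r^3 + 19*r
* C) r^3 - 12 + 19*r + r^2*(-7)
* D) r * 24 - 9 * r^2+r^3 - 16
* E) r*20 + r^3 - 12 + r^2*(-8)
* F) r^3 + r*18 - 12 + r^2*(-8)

Expanding (-4 + r) * (-1 + r) * (r - 3):
= -8*r^2 - 12 + r^3 + 19*r
B) -8*r^2 - 12 + r^3 + 19*r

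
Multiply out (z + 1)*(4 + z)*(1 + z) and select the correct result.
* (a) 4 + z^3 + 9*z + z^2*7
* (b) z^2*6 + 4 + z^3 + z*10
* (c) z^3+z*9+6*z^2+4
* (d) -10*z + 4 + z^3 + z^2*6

Expanding (z + 1)*(4 + z)*(1 + z):
= z^3+z*9+6*z^2+4
c) z^3+z*9+6*z^2+4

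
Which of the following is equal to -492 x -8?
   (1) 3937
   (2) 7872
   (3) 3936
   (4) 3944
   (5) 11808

-492 * -8 = 3936
3) 3936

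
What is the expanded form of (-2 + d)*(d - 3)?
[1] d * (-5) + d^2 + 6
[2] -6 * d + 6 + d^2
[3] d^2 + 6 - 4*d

Expanding (-2 + d)*(d - 3):
= d * (-5) + d^2 + 6
1) d * (-5) + d^2 + 6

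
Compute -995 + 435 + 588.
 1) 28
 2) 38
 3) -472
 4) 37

First: -995 + 435 = -560
Then: -560 + 588 = 28
1) 28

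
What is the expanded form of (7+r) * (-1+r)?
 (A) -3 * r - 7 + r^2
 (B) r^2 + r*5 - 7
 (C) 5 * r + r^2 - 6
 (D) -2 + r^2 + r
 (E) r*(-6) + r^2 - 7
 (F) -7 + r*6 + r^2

Expanding (7+r) * (-1+r):
= -7 + r*6 + r^2
F) -7 + r*6 + r^2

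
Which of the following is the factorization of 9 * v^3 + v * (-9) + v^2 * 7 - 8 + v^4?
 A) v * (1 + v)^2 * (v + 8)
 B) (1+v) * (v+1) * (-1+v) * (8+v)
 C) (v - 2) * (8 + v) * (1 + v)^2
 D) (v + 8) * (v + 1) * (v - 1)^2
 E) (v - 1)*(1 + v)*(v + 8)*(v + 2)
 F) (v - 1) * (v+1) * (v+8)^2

We need to factor 9 * v^3 + v * (-9) + v^2 * 7 - 8 + v^4.
The factored form is (1+v) * (v+1) * (-1+v) * (8+v).
B) (1+v) * (v+1) * (-1+v) * (8+v)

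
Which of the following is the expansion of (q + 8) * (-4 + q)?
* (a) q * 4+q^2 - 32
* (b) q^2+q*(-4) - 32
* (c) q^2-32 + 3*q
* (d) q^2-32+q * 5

Expanding (q + 8) * (-4 + q):
= q * 4+q^2 - 32
a) q * 4+q^2 - 32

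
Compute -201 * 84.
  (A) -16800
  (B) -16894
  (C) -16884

-201 * 84 = -16884
C) -16884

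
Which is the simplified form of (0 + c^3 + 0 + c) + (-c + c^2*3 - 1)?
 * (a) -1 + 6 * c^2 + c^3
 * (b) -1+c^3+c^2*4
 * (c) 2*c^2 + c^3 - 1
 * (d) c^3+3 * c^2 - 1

Adding the polynomials and combining like terms:
(0 + c^3 + 0 + c) + (-c + c^2*3 - 1)
= c^3+3 * c^2 - 1
d) c^3+3 * c^2 - 1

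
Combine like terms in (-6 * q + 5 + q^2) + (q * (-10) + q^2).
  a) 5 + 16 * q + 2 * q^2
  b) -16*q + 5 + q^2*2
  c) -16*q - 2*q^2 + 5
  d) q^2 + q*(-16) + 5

Adding the polynomials and combining like terms:
(-6*q + 5 + q^2) + (q*(-10) + q^2)
= -16*q + 5 + q^2*2
b) -16*q + 5 + q^2*2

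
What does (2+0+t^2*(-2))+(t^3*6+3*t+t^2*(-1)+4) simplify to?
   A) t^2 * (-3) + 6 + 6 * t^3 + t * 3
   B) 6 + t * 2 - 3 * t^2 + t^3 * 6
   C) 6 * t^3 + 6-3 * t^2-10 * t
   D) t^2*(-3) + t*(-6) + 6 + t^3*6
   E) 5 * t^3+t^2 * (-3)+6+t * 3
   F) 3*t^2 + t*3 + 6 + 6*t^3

Adding the polynomials and combining like terms:
(2 + 0 + t^2*(-2)) + (t^3*6 + 3*t + t^2*(-1) + 4)
= t^2 * (-3) + 6 + 6 * t^3 + t * 3
A) t^2 * (-3) + 6 + 6 * t^3 + t * 3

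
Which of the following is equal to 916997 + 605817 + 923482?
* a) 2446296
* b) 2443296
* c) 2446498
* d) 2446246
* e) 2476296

First: 916997 + 605817 = 1522814
Then: 1522814 + 923482 = 2446296
a) 2446296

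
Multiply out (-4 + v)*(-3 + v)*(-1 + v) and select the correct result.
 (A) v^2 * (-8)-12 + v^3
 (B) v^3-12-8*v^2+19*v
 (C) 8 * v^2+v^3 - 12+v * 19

Expanding (-4 + v)*(-3 + v)*(-1 + v):
= v^3-12-8*v^2+19*v
B) v^3-12-8*v^2+19*v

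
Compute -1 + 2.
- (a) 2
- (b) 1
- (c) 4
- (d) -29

-1 + 2 = 1
b) 1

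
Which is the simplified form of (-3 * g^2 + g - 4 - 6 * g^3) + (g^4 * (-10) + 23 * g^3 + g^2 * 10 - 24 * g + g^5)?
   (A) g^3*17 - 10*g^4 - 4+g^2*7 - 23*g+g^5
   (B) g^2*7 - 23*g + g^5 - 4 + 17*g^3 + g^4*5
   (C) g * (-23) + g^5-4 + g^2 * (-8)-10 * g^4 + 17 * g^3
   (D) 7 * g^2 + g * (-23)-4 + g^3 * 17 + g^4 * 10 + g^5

Adding the polynomials and combining like terms:
(-3*g^2 + g - 4 - 6*g^3) + (g^4*(-10) + 23*g^3 + g^2*10 - 24*g + g^5)
= g^3*17 - 10*g^4 - 4+g^2*7 - 23*g+g^5
A) g^3*17 - 10*g^4 - 4+g^2*7 - 23*g+g^5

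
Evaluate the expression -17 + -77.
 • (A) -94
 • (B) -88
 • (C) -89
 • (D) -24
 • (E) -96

-17 + -77 = -94
A) -94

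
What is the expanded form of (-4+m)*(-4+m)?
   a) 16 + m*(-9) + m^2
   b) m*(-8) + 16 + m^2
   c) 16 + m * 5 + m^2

Expanding (-4+m)*(-4+m):
= m*(-8) + 16 + m^2
b) m*(-8) + 16 + m^2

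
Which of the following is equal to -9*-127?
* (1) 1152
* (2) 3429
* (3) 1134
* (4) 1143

-9 * -127 = 1143
4) 1143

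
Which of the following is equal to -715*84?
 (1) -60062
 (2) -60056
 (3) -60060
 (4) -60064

-715 * 84 = -60060
3) -60060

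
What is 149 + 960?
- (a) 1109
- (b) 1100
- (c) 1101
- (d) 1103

149 + 960 = 1109
a) 1109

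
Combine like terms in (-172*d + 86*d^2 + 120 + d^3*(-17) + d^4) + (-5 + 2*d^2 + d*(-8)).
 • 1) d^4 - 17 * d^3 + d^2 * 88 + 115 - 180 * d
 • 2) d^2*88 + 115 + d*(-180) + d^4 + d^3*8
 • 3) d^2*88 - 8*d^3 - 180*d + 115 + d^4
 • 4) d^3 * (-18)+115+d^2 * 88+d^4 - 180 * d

Adding the polynomials and combining like terms:
(-172*d + 86*d^2 + 120 + d^3*(-17) + d^4) + (-5 + 2*d^2 + d*(-8))
= d^4 - 17 * d^3 + d^2 * 88 + 115 - 180 * d
1) d^4 - 17 * d^3 + d^2 * 88 + 115 - 180 * d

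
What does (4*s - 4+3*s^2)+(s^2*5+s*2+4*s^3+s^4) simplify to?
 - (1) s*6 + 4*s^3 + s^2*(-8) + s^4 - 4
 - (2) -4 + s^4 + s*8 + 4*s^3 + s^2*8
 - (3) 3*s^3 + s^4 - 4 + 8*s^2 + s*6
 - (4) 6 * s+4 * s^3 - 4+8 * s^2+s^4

Adding the polynomials and combining like terms:
(4*s - 4 + 3*s^2) + (s^2*5 + s*2 + 4*s^3 + s^4)
= 6 * s+4 * s^3 - 4+8 * s^2+s^4
4) 6 * s+4 * s^3 - 4+8 * s^2+s^4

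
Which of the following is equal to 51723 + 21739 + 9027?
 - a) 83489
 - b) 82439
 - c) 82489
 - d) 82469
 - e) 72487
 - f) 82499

First: 51723 + 21739 = 73462
Then: 73462 + 9027 = 82489
c) 82489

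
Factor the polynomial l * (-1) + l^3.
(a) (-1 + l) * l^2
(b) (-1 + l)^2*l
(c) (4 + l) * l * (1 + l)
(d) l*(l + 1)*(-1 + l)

We need to factor l * (-1) + l^3.
The factored form is l*(l + 1)*(-1 + l).
d) l*(l + 1)*(-1 + l)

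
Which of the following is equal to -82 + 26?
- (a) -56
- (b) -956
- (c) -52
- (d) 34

-82 + 26 = -56
a) -56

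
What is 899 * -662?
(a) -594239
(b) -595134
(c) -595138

899 * -662 = -595138
c) -595138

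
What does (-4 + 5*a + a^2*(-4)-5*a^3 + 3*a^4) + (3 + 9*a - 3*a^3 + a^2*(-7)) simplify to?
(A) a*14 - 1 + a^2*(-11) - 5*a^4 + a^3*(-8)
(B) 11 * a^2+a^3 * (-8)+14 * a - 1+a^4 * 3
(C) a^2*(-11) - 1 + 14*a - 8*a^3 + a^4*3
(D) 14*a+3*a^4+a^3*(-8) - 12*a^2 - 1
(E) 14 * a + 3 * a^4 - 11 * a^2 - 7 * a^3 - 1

Adding the polynomials and combining like terms:
(-4 + 5*a + a^2*(-4) - 5*a^3 + 3*a^4) + (3 + 9*a - 3*a^3 + a^2*(-7))
= a^2*(-11) - 1 + 14*a - 8*a^3 + a^4*3
C) a^2*(-11) - 1 + 14*a - 8*a^3 + a^4*3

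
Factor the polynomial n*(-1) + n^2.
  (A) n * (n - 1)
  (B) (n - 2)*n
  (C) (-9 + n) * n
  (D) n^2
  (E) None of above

We need to factor n*(-1) + n^2.
The factored form is n * (n - 1).
A) n * (n - 1)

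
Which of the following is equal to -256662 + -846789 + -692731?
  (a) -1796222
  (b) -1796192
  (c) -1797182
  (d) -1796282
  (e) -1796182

First: -256662 + -846789 = -1103451
Then: -1103451 + -692731 = -1796182
e) -1796182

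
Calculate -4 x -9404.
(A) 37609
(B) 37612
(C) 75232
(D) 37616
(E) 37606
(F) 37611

-4 * -9404 = 37616
D) 37616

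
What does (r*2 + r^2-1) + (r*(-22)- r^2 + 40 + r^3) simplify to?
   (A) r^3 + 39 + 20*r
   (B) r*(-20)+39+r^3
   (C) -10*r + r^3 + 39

Adding the polynomials and combining like terms:
(r*2 + r^2 - 1) + (r*(-22) - r^2 + 40 + r^3)
= r*(-20)+39+r^3
B) r*(-20)+39+r^3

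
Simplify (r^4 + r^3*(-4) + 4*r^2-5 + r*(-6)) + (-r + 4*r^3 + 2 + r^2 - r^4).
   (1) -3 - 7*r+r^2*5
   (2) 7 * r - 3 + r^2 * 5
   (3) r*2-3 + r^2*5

Adding the polynomials and combining like terms:
(r^4 + r^3*(-4) + 4*r^2 - 5 + r*(-6)) + (-r + 4*r^3 + 2 + r^2 - r^4)
= -3 - 7*r+r^2*5
1) -3 - 7*r+r^2*5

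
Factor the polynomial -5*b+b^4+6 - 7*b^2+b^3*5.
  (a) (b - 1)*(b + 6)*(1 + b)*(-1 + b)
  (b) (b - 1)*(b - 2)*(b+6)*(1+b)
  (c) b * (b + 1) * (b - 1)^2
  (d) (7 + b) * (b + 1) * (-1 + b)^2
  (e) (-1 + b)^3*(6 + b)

We need to factor -5*b+b^4+6 - 7*b^2+b^3*5.
The factored form is (b - 1)*(b + 6)*(1 + b)*(-1 + b).
a) (b - 1)*(b + 6)*(1 + b)*(-1 + b)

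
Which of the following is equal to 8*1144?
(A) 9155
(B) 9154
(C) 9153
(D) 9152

8 * 1144 = 9152
D) 9152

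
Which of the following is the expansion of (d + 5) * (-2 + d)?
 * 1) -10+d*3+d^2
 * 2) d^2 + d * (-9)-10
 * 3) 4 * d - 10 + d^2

Expanding (d + 5) * (-2 + d):
= -10+d*3+d^2
1) -10+d*3+d^2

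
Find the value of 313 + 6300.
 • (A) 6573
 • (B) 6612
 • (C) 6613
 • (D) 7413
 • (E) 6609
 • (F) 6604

313 + 6300 = 6613
C) 6613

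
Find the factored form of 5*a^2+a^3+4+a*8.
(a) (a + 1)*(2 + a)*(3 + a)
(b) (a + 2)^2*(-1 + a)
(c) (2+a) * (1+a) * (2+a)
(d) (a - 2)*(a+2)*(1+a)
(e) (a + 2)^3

We need to factor 5*a^2+a^3+4+a*8.
The factored form is (2+a) * (1+a) * (2+a).
c) (2+a) * (1+a) * (2+a)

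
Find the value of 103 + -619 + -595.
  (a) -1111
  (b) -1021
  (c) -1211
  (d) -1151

First: 103 + -619 = -516
Then: -516 + -595 = -1111
a) -1111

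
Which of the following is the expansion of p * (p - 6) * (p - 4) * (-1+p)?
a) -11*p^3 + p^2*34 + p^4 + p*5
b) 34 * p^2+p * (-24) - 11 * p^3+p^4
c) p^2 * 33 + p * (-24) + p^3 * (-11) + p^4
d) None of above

Expanding p * (p - 6) * (p - 4) * (-1+p):
= 34 * p^2+p * (-24) - 11 * p^3+p^4
b) 34 * p^2+p * (-24) - 11 * p^3+p^4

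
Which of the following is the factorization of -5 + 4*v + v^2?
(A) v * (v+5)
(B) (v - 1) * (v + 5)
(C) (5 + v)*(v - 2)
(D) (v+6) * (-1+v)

We need to factor -5 + 4*v + v^2.
The factored form is (v - 1) * (v + 5).
B) (v - 1) * (v + 5)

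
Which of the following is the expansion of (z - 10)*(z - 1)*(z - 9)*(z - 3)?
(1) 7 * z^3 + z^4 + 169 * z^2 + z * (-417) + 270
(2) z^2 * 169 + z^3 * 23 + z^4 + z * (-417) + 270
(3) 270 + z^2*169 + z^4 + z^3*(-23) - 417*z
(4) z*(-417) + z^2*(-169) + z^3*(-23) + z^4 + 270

Expanding (z - 10)*(z - 1)*(z - 9)*(z - 3):
= 270 + z^2*169 + z^4 + z^3*(-23) - 417*z
3) 270 + z^2*169 + z^4 + z^3*(-23) - 417*z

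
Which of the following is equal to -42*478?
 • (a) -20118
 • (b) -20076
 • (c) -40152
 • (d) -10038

-42 * 478 = -20076
b) -20076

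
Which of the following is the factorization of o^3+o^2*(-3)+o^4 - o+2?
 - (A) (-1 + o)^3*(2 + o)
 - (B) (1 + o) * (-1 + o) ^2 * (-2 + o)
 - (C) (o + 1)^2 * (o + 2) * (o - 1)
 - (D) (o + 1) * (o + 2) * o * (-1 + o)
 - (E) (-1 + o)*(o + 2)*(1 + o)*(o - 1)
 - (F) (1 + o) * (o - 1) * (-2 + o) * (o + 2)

We need to factor o^3+o^2*(-3)+o^4 - o+2.
The factored form is (-1 + o)*(o + 2)*(1 + o)*(o - 1).
E) (-1 + o)*(o + 2)*(1 + o)*(o - 1)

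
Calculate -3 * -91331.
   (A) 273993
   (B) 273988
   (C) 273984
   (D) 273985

-3 * -91331 = 273993
A) 273993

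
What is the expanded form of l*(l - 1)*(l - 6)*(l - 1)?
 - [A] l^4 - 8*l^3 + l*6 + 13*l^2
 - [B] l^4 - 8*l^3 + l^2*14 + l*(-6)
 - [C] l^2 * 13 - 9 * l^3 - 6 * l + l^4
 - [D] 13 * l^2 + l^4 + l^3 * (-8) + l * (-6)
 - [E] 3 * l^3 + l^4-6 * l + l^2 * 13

Expanding l*(l - 1)*(l - 6)*(l - 1):
= 13 * l^2 + l^4 + l^3 * (-8) + l * (-6)
D) 13 * l^2 + l^4 + l^3 * (-8) + l * (-6)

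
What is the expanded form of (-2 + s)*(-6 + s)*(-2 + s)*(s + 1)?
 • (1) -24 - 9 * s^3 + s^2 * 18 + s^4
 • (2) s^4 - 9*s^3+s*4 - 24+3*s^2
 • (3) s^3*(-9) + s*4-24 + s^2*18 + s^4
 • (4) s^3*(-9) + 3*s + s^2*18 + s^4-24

Expanding (-2 + s)*(-6 + s)*(-2 + s)*(s + 1):
= s^3*(-9) + s*4-24 + s^2*18 + s^4
3) s^3*(-9) + s*4-24 + s^2*18 + s^4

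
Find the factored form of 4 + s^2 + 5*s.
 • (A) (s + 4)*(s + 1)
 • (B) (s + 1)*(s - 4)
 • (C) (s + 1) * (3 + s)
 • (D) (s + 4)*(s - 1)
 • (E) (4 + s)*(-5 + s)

We need to factor 4 + s^2 + 5*s.
The factored form is (s + 4)*(s + 1).
A) (s + 4)*(s + 1)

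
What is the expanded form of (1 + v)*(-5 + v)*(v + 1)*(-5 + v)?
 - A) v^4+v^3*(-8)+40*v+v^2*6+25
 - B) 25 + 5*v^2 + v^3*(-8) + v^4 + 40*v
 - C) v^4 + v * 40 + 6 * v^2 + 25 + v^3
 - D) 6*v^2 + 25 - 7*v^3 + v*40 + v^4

Expanding (1 + v)*(-5 + v)*(v + 1)*(-5 + v):
= v^4+v^3*(-8)+40*v+v^2*6+25
A) v^4+v^3*(-8)+40*v+v^2*6+25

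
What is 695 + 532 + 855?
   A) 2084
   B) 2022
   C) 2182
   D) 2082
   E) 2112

First: 695 + 532 = 1227
Then: 1227 + 855 = 2082
D) 2082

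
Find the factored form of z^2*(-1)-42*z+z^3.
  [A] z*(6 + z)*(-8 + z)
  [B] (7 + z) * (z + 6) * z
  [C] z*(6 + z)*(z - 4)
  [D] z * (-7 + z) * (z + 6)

We need to factor z^2*(-1)-42*z+z^3.
The factored form is z * (-7 + z) * (z + 6).
D) z * (-7 + z) * (z + 6)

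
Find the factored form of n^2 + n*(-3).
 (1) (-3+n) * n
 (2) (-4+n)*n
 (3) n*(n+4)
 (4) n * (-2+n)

We need to factor n^2 + n*(-3).
The factored form is (-3+n) * n.
1) (-3+n) * n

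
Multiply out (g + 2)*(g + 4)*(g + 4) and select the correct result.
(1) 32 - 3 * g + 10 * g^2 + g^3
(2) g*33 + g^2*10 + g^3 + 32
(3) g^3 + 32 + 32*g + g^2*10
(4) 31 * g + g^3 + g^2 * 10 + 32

Expanding (g + 2)*(g + 4)*(g + 4):
= g^3 + 32 + 32*g + g^2*10
3) g^3 + 32 + 32*g + g^2*10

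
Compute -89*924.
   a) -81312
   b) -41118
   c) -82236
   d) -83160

-89 * 924 = -82236
c) -82236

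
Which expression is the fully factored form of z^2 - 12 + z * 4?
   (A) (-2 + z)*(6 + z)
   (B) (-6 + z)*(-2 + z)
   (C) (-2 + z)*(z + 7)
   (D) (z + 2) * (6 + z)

We need to factor z^2 - 12 + z * 4.
The factored form is (-2 + z)*(6 + z).
A) (-2 + z)*(6 + z)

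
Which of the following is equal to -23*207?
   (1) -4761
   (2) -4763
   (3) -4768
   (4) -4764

-23 * 207 = -4761
1) -4761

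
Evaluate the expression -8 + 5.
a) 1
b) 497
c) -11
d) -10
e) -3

-8 + 5 = -3
e) -3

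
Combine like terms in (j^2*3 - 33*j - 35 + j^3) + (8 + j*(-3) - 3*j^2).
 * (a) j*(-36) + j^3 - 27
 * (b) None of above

Adding the polynomials and combining like terms:
(j^2*3 - 33*j - 35 + j^3) + (8 + j*(-3) - 3*j^2)
= j*(-36) + j^3 - 27
a) j*(-36) + j^3 - 27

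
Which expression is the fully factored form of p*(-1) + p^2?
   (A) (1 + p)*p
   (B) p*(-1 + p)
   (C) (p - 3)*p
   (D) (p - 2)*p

We need to factor p*(-1) + p^2.
The factored form is p*(-1 + p).
B) p*(-1 + p)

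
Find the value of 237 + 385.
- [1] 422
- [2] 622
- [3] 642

237 + 385 = 622
2) 622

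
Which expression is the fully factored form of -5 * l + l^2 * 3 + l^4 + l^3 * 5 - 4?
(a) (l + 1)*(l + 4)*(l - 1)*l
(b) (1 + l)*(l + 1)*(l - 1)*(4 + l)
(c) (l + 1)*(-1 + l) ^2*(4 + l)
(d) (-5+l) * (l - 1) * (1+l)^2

We need to factor -5 * l + l^2 * 3 + l^4 + l^3 * 5 - 4.
The factored form is (1 + l)*(l + 1)*(l - 1)*(4 + l).
b) (1 + l)*(l + 1)*(l - 1)*(4 + l)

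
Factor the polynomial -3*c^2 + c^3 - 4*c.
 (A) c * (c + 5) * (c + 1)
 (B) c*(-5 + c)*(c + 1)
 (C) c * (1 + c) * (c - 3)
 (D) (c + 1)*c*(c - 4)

We need to factor -3*c^2 + c^3 - 4*c.
The factored form is (c + 1)*c*(c - 4).
D) (c + 1)*c*(c - 4)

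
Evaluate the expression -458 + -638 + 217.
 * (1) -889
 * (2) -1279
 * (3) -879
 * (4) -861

First: -458 + -638 = -1096
Then: -1096 + 217 = -879
3) -879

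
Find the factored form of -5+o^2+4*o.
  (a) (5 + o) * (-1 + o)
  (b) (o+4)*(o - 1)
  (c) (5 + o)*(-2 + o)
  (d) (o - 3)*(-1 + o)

We need to factor -5+o^2+4*o.
The factored form is (5 + o) * (-1 + o).
a) (5 + o) * (-1 + o)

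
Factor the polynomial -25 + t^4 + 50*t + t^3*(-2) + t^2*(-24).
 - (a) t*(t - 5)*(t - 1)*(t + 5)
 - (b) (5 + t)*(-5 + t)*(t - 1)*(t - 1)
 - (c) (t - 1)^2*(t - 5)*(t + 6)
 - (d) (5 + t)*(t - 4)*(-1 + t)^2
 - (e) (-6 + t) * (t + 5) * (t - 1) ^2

We need to factor -25 + t^4 + 50*t + t^3*(-2) + t^2*(-24).
The factored form is (5 + t)*(-5 + t)*(t - 1)*(t - 1).
b) (5 + t)*(-5 + t)*(t - 1)*(t - 1)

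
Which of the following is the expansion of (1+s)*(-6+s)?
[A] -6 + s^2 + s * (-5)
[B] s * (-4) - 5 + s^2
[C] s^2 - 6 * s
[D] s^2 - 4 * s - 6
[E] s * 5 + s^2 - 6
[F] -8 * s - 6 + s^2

Expanding (1+s)*(-6+s):
= -6 + s^2 + s * (-5)
A) -6 + s^2 + s * (-5)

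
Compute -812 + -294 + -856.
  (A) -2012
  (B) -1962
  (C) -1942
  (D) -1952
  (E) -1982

First: -812 + -294 = -1106
Then: -1106 + -856 = -1962
B) -1962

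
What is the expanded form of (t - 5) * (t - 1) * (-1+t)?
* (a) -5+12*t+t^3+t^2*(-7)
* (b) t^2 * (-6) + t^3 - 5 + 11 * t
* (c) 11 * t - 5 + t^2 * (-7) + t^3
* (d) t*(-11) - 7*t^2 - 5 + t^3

Expanding (t - 5) * (t - 1) * (-1+t):
= 11 * t - 5 + t^2 * (-7) + t^3
c) 11 * t - 5 + t^2 * (-7) + t^3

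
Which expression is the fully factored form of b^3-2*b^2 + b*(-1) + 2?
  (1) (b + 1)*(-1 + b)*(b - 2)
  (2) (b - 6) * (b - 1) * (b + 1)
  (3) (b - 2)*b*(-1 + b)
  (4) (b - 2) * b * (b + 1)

We need to factor b^3-2*b^2 + b*(-1) + 2.
The factored form is (b + 1)*(-1 + b)*(b - 2).
1) (b + 1)*(-1 + b)*(b - 2)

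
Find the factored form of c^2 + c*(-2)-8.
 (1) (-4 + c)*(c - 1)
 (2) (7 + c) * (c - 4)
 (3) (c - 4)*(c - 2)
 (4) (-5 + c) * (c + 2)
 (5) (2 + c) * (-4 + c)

We need to factor c^2 + c*(-2)-8.
The factored form is (2 + c) * (-4 + c).
5) (2 + c) * (-4 + c)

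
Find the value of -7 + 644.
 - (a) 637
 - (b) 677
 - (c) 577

-7 + 644 = 637
a) 637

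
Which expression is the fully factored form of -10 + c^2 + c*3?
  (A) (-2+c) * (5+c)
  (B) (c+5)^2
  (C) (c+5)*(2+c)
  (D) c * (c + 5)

We need to factor -10 + c^2 + c*3.
The factored form is (-2+c) * (5+c).
A) (-2+c) * (5+c)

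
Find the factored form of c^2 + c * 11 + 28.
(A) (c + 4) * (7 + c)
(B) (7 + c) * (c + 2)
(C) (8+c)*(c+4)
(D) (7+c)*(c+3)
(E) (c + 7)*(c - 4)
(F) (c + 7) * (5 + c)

We need to factor c^2 + c * 11 + 28.
The factored form is (c + 4) * (7 + c).
A) (c + 4) * (7 + c)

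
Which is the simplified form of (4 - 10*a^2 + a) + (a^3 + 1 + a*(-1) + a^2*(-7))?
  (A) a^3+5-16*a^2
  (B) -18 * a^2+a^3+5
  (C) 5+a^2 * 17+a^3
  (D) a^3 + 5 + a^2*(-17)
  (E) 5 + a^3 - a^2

Adding the polynomials and combining like terms:
(4 - 10*a^2 + a) + (a^3 + 1 + a*(-1) + a^2*(-7))
= a^3 + 5 + a^2*(-17)
D) a^3 + 5 + a^2*(-17)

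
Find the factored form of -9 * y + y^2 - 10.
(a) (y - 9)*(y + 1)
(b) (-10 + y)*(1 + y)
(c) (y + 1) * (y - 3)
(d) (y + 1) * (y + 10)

We need to factor -9 * y + y^2 - 10.
The factored form is (-10 + y)*(1 + y).
b) (-10 + y)*(1 + y)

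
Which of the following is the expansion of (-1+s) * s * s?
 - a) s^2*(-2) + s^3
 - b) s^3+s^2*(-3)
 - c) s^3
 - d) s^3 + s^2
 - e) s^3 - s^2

Expanding (-1+s) * s * s:
= s^3 - s^2
e) s^3 - s^2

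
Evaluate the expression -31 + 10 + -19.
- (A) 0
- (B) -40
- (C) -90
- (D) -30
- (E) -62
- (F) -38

First: -31 + 10 = -21
Then: -21 + -19 = -40
B) -40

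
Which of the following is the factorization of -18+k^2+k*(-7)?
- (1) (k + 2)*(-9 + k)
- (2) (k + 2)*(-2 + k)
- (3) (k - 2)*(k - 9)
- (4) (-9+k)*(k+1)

We need to factor -18+k^2+k*(-7).
The factored form is (k + 2)*(-9 + k).
1) (k + 2)*(-9 + k)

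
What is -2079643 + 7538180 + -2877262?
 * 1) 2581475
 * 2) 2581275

First: -2079643 + 7538180 = 5458537
Then: 5458537 + -2877262 = 2581275
2) 2581275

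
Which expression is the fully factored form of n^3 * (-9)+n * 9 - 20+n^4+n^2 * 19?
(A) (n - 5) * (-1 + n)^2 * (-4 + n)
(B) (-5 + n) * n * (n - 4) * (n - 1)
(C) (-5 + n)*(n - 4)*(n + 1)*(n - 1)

We need to factor n^3 * (-9)+n * 9 - 20+n^4+n^2 * 19.
The factored form is (-5 + n)*(n - 4)*(n + 1)*(n - 1).
C) (-5 + n)*(n - 4)*(n + 1)*(n - 1)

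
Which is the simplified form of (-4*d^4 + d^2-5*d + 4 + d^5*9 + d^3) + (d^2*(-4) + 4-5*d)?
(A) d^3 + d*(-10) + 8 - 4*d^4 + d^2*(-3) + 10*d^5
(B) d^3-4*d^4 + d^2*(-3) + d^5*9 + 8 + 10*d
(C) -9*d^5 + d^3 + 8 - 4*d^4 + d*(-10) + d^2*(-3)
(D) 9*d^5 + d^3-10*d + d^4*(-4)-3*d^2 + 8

Adding the polynomials and combining like terms:
(-4*d^4 + d^2 - 5*d + 4 + d^5*9 + d^3) + (d^2*(-4) + 4 - 5*d)
= 9*d^5 + d^3-10*d + d^4*(-4)-3*d^2 + 8
D) 9*d^5 + d^3-10*d + d^4*(-4)-3*d^2 + 8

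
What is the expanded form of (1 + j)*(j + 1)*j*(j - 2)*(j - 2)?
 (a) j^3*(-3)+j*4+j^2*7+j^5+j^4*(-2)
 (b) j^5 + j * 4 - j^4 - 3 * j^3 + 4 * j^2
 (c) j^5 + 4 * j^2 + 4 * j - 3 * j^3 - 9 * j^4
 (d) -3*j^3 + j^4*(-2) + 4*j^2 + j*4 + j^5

Expanding (1 + j)*(j + 1)*j*(j - 2)*(j - 2):
= -3*j^3 + j^4*(-2) + 4*j^2 + j*4 + j^5
d) -3*j^3 + j^4*(-2) + 4*j^2 + j*4 + j^5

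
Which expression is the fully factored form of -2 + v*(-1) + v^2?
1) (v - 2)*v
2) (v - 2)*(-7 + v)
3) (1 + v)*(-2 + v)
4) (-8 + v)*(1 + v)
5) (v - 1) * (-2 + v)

We need to factor -2 + v*(-1) + v^2.
The factored form is (1 + v)*(-2 + v).
3) (1 + v)*(-2 + v)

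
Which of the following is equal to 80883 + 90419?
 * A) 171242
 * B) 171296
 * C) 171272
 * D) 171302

80883 + 90419 = 171302
D) 171302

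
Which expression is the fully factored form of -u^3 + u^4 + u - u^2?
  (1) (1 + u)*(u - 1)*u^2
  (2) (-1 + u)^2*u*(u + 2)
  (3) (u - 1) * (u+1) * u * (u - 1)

We need to factor -u^3 + u^4 + u - u^2.
The factored form is (u - 1) * (u+1) * u * (u - 1).
3) (u - 1) * (u+1) * u * (u - 1)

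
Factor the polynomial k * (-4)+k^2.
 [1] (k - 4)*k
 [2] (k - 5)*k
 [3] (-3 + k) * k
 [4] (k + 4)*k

We need to factor k * (-4)+k^2.
The factored form is (k - 4)*k.
1) (k - 4)*k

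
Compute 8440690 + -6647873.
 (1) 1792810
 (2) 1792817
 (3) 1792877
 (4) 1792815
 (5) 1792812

8440690 + -6647873 = 1792817
2) 1792817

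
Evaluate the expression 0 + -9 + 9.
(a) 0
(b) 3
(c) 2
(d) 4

First: 0 + -9 = -9
Then: -9 + 9 = 0
a) 0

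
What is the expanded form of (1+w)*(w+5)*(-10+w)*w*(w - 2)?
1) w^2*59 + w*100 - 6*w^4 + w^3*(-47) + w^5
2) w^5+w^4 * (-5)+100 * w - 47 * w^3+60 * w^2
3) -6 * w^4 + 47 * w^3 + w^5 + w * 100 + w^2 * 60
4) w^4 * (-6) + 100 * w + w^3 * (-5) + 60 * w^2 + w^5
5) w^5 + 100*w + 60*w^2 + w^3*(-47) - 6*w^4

Expanding (1+w)*(w+5)*(-10+w)*w*(w - 2):
= w^5 + 100*w + 60*w^2 + w^3*(-47) - 6*w^4
5) w^5 + 100*w + 60*w^2 + w^3*(-47) - 6*w^4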